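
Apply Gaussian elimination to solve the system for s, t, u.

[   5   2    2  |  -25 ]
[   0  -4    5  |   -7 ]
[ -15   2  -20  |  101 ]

(-3, -2, -3)

Forward elimination on [A|b]:
R3 <- R3 - (-3)*R1:  [   0    8  -14   26 ]
R3 <- R3 - (-2)*R2:  [  0   0  -4  12 ]
Row echelon form:
[ 5   2   2  |  -25 ]
[ 0  -4   5  |   -7 ]
[ 0   0  -4  |   12 ]
Back-substitution:
u = (12) / -4 = -3
t = (-7 - (5)*(-3)) / -4 = -2
s = (-25 - (2)*(-2) - (2)*(-3)) / 5 = -3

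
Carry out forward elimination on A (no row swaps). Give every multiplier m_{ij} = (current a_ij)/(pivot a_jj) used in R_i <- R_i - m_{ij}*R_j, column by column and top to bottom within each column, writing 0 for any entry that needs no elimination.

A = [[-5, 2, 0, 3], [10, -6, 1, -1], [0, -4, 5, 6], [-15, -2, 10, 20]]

multipliers: -2, 0, 3, 2, 4, 2

Forward elimination:
R2 <- R2 - (-2)*R1:  [  0  -2   1   5 ]
R3: entry in column 1 is already 0 -> m_{31} = 0 (no row operation needed)
R4 <- R4 - (3)*R1:  [  0  -8  10  11 ]
R3 <- R3 - (2)*R2:  [  0   0   3  -4 ]
R4 <- R4 - (4)*R2:  [  0   0   6  -9 ]
R4 <- R4 - (2)*R3:  [  0   0   0  -1 ]
Multipliers (in order of application): m_{21} = -2, m_{31} = 0, m_{41} = 3, m_{32} = 2, m_{42} = 4, m_{43} = 2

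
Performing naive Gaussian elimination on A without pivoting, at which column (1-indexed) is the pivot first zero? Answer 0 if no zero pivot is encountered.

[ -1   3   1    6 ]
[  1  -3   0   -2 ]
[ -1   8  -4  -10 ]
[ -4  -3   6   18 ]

Naive forward elimination:
R2 <- R2 - (-1)*R1:  [ 0  0  1  4 ]
R3 <- R3 - (1)*R1:  [   0    5   -5  -16 ]
R4 <- R4 - (4)*R1:  [   0  -15    2   -6 ]
Matrix at this point:
[ -1    3   1    6 ]
[  0    0   1    4 ]
[  0    5  -5  -16 ]
[  0  -15   2   -6 ]
Pivot entry (2,2) is zero but row 3 has 5 in column 2 -> naive elimination stops; a row interchange (e.g. R2 <-> R3) would be required here.

first zero-pivot column = 2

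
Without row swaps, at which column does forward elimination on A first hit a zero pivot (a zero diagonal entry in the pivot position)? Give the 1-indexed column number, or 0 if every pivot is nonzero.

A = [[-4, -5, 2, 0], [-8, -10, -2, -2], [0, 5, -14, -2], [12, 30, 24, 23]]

first zero-pivot column = 2

Naive forward elimination:
R2 <- R2 - (2)*R1:  [  0   0  -6  -2 ]
R4 <- R4 - (-3)*R1:  [  0  15  30  23 ]
Matrix at this point:
[ -4  -5    2   0 ]
[  0   0   -6  -2 ]
[  0   5  -14  -2 ]
[  0  15   30  23 ]
Pivot entry (2,2) is zero but row 3 has 5 in column 2 -> naive elimination stops; a row interchange (e.g. R2 <-> R3) would be required here.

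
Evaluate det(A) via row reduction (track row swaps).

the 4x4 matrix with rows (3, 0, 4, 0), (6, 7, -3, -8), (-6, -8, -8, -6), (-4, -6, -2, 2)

Forward elimination:
R2 <- R2 - (2)*R1:  [   0    7  -11   -8 ]
R3 <- R3 - (-2)*R1:  [  0  -8   0  -6 ]
R4 <- R4 - (-4/3)*R1:  [    0    -6  10/3     2 ]
R3 <- R3 - (-8/7)*R2:  [      0       0   -88/7  -106/7 ]
R4 <- R4 - (-6/7)*R2:  [       0        0  -128/21    -34/7 ]
R4 <- R4 - (16/33)*R3:  [     0      0      0  82/33 ]
Upper-triangular form:
[ 3  0      4       0 ]
[ 0  7    -11      -8 ]
[ 0  0  -88/7  -106/7 ]
[ 0  0      0   82/33 ]
det(A) = (-1)^0 * (3) * (7) * (-88/7) * (82/33) = -656  (0 row swaps -> sign +1)

det(A) = -656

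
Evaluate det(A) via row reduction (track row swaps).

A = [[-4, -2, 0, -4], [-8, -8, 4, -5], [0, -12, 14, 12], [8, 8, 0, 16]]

det(A) = 160

Forward elimination:
R2 <- R2 - (2)*R1:  [  0  -4   4   3 ]
R4 <- R4 - (-2)*R1:  [ 0  4  0  8 ]
R3 <- R3 - (3)*R2:  [ 0  0  2  3 ]
R4 <- R4 - (-1)*R2:  [  0   0   4  11 ]
R4 <- R4 - (2)*R3:  [ 0  0  0  5 ]
Upper-triangular form:
[ -4  -2  0  -4 ]
[  0  -4  4   3 ]
[  0   0  2   3 ]
[  0   0  0   5 ]
det(A) = (-1)^0 * (-4) * (-4) * (2) * (5) = 160  (0 row swaps -> sign +1)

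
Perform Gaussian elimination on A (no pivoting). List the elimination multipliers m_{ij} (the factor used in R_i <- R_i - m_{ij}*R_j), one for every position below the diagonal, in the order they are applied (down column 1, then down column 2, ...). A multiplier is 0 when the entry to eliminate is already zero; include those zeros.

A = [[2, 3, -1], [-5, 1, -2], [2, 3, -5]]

Forward elimination:
R2 <- R2 - (-5/2)*R1:  [    0  17/2  -9/2 ]
R3 <- R3 - (1)*R1:  [  0   0  -4 ]
R3: entry in column 2 is already 0 -> m_{32} = 0 (no row operation needed)
Multipliers (in order of application): m_{21} = -5/2, m_{31} = 1, m_{32} = 0

multipliers: -5/2, 1, 0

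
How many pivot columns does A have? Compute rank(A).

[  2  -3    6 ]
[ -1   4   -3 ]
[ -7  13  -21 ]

Row reduction:
R2 <- R2 - (-1/2)*R1:  [   0  5/2    0 ]
R3 <- R3 - (-7/2)*R1:  [   0  5/2    0 ]
R3 <- R3 - (1)*R2:  [ 0  0  0 ]
Row echelon form:
[ 2   -3  6 ]
[ 0  5/2  0 ]
[ 0    0  0 ]
Nonzero rows / pivot columns: 2

rank(A) = 2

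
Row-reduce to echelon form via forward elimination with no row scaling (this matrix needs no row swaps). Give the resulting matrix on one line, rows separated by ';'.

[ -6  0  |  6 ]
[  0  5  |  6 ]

Forward elimination:
Row echelon form:
[ -6  0  |  6 ]
[  0  5  |  6 ]

REF = [-6 0 6; 0 5 6]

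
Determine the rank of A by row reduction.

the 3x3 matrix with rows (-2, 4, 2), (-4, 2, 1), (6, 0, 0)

rank(A) = 2

Row reduction:
R2 <- R2 - (2)*R1:  [  0  -6  -3 ]
R3 <- R3 - (-3)*R1:  [  0  12   6 ]
R3 <- R3 - (-2)*R2:  [ 0  0  0 ]
Row echelon form:
[ -2   4   2 ]
[  0  -6  -3 ]
[  0   0   0 ]
Nonzero rows / pivot columns: 2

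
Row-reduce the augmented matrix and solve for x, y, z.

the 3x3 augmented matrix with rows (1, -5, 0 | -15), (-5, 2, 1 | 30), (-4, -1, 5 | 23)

(-5, 2, 1)

Forward elimination on [A|b]:
R2 <- R2 - (-5)*R1:  [   0  -23    1  -45 ]
R3 <- R3 - (-4)*R1:  [   0  -21    5  -37 ]
R3 <- R3 - (21/23)*R2:  [     0      0  94/23  94/23 ]
Row echelon form:
[ 1   -5      0  |    -15 ]
[ 0  -23      1  |    -45 ]
[ 0    0  94/23  |  94/23 ]
Back-substitution:
z = (94/23) / (94/23) = 1
y = (-45 - (1)*(1)) / -23 = 2
x = (-15 - (-5)*(2)) / 1 = -5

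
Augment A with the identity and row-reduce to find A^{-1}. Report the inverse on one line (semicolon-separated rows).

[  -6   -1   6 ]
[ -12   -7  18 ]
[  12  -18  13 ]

inverse = [233/30 -19/6 4/5; 62/5 -5 6/5; 10 -4 1]

Gauss-Jordan on [A | I]:
R1 <- (1/-6)*R1:  [    1   1/6    -1  |  -1/6     0     0 ]
R2 <- R2 - (-12)*R1:  [  0  -5   6  |  -2   1   0 ]
R3 <- R3 - (12)*R1:  [   0  -20   25  |    2    0    1 ]
R2 <- (1/-5)*R2:  [    0     1  -6/5  |   2/5  -1/5     0 ]
R1 <- R1 - (1/6)*R2:  [     1      0   -4/5  |  -7/30   1/30      0 ]
R3 <- R3 - (-20)*R2:  [  0   0   1  |  10  -4   1 ]
R1 <- R1 - (-4/5)*R3:  [      1       0       0  |  233/30   -19/6     4/5 ]
R2 <- R2 - (-6/5)*R3:  [    0     1     0  |  62/5    -5   6/5 ]
Right block of [I | A^{-1}] is the inverse:
[ 233/30  -19/6  4/5 ]
[   62/5     -5  6/5 ]
[     10     -4    1 ]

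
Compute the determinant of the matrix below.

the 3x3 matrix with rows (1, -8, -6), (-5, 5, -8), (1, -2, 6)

det(A) = -192

Forward elimination:
R2 <- R2 - (-5)*R1:  [   0  -35  -38 ]
R3 <- R3 - (1)*R1:  [  0   6  12 ]
R3 <- R3 - (-6/35)*R2:  [      0       0  192/35 ]
Upper-triangular form:
[ 1   -8      -6 ]
[ 0  -35     -38 ]
[ 0    0  192/35 ]
det(A) = (-1)^0 * (1) * (-35) * (192/35) = -192  (0 row swaps -> sign +1)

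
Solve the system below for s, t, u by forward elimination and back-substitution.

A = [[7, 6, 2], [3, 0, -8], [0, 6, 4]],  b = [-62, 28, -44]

(-4, -4, -5)

Forward elimination on [A|b]:
R2 <- R2 - (3/7)*R1:  [     0  -18/7  -62/7  382/7 ]
R3 <- R3 - (-7/3)*R2:  [     0      0  -50/3  250/3 ]
Row echelon form:
[ 7      6      2  |    -62 ]
[ 0  -18/7  -62/7  |  382/7 ]
[ 0      0  -50/3  |  250/3 ]
Back-substitution:
u = (250/3) / (-50/3) = -5
t = (382/7 - (-62/7)*(-5)) / (-18/7) = -4
s = (-62 - (6)*(-4) - (2)*(-5)) / 7 = -4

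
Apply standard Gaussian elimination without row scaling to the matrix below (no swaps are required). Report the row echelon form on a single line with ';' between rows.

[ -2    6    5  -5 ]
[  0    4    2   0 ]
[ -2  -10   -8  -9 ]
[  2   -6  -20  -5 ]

REF = [-2 6 5 -5; 0 4 2 0; 0 0 -5 -4; 0 0 0 2]

Forward elimination:
R3 <- R3 - (1)*R1:  [   0  -16  -13   -4 ]
R4 <- R4 - (-1)*R1:  [   0    0  -15  -10 ]
R3 <- R3 - (-4)*R2:  [  0   0  -5  -4 ]
R4 <- R4 - (3)*R3:  [ 0  0  0  2 ]
Row echelon form:
[ -2  6   5  -5 ]
[  0  4   2   0 ]
[  0  0  -5  -4 ]
[  0  0   0   2 ]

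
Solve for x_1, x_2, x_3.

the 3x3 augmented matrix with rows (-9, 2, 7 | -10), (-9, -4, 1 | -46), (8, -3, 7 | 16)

Forward elimination on [A|b]:
R2 <- R2 - (1)*R1:  [   0   -6   -6  -36 ]
R3 <- R3 - (-8/9)*R1:  [     0  -11/9  119/9   64/9 ]
R3 <- R3 - (11/54)*R2:  [     0      0  130/9  130/9 ]
Row echelon form:
[ -9   2      7  |    -10 ]
[  0  -6     -6  |    -36 ]
[  0   0  130/9  |  130/9 ]
Back-substitution:
x_3 = (130/9) / (130/9) = 1
x_2 = (-36 - (-6)*(1)) / -6 = 5
x_1 = (-10 - (2)*(5) - (7)*(1)) / -9 = 3

(3, 5, 1)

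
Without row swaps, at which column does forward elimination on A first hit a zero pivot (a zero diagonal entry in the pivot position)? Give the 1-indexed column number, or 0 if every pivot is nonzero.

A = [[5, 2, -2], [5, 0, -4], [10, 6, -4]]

Naive forward elimination:
R2 <- R2 - (1)*R1:  [  0  -2  -2 ]
R3 <- R3 - (2)*R1:  [ 0  2  0 ]
R3 <- R3 - (-1)*R2:  [  0   0  -2 ]
All pivots nonzero; naive elimination completes without hitting a zero pivot.

first zero-pivot column = 0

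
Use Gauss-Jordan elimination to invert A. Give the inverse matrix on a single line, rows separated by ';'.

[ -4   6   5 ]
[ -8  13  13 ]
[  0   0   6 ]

inverse = [-13/4 3/2 -13/24; -2 1 -1/2; 0 0 1/6]

Gauss-Jordan on [A | I]:
R1 <- (1/-4)*R1:  [    1  -3/2  -5/4  |  -1/4     0     0 ]
R2 <- R2 - (-8)*R1:  [  0   1   3  |  -2   1   0 ]
R1 <- R1 - (-3/2)*R2:  [     1      0   13/4  |  -13/4    3/2      0 ]
R3 <- (1/6)*R3:  [   0    0    1  |    0    0  1/6 ]
R1 <- R1 - (13/4)*R3:  [      1       0       0  |   -13/4     3/2  -13/24 ]
R2 <- R2 - (3)*R3:  [    0     1     0  |    -2     1  -1/2 ]
Right block of [I | A^{-1}] is the inverse:
[ -13/4  3/2  -13/24 ]
[    -2    1    -1/2 ]
[     0    0     1/6 ]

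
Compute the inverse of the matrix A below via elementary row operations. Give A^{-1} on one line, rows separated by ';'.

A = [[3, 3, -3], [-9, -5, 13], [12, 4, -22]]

inverse = [-29/12 -9/4 -1; 7/4 5/4 1/2; -1 -1 -1/2]

Gauss-Jordan on [A | I]:
R1 <- (1/3)*R1:  [   1    1   -1  |  1/3    0    0 ]
R2 <- R2 - (-9)*R1:  [ 0  4  4  |  3  1  0 ]
R3 <- R3 - (12)*R1:  [   0   -8  -10  |   -4    0    1 ]
R2 <- (1/4)*R2:  [   0    1    1  |  3/4  1/4    0 ]
R1 <- R1 - (1)*R2:  [     1      0     -2  |  -5/12   -1/4      0 ]
R3 <- R3 - (-8)*R2:  [  0   0  -2  |   2   2   1 ]
R3 <- (1/-2)*R3:  [    0     0     1  |    -1    -1  -1/2 ]
R1 <- R1 - (-2)*R3:  [      1       0       0  |  -29/12    -9/4      -1 ]
R2 <- R2 - (1)*R3:  [   0    1    0  |  7/4  5/4  1/2 ]
Right block of [I | A^{-1}] is the inverse:
[ -29/12  -9/4    -1 ]
[    7/4   5/4   1/2 ]
[     -1    -1  -1/2 ]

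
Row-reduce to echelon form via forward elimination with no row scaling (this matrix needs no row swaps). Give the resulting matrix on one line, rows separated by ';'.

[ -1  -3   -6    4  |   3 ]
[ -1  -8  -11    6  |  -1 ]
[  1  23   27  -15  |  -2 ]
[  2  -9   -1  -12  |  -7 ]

Forward elimination:
R2 <- R2 - (1)*R1:  [  0  -5  -5   2  -4 ]
R3 <- R3 - (-1)*R1:  [   0   20   21  -11    1 ]
R4 <- R4 - (-2)*R1:  [   0  -15  -13   -4   -1 ]
R3 <- R3 - (-4)*R2:  [   0    0    1   -3  -15 ]
R4 <- R4 - (3)*R2:  [   0    0    2  -10   11 ]
R4 <- R4 - (2)*R3:  [  0   0   0  -4  41 ]
Row echelon form:
[ -1  -3  -6   4  |    3 ]
[  0  -5  -5   2  |   -4 ]
[  0   0   1  -3  |  -15 ]
[  0   0   0  -4  |   41 ]

REF = [-1 -3 -6 4 3; 0 -5 -5 2 -4; 0 0 1 -3 -15; 0 0 0 -4 41]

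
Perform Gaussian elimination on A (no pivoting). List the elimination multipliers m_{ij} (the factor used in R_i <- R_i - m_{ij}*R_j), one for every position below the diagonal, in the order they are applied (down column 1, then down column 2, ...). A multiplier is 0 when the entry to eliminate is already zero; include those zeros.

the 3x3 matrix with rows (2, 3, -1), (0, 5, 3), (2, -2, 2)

multipliers: 0, 1, -1

Forward elimination:
R2: entry in column 1 is already 0 -> m_{21} = 0 (no row operation needed)
R3 <- R3 - (1)*R1:  [  0  -5   3 ]
R3 <- R3 - (-1)*R2:  [ 0  0  6 ]
Multipliers (in order of application): m_{21} = 0, m_{31} = 1, m_{32} = -1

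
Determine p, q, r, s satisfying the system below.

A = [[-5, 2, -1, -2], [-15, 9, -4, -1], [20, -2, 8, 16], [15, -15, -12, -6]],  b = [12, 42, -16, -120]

(-4, 0, 4, 2)

Forward elimination on [A|b]:
R2 <- R2 - (3)*R1:  [  0   3  -1   5   6 ]
R3 <- R3 - (-4)*R1:  [  0   6   4   8  32 ]
R4 <- R4 - (-3)*R1:  [   0   -9  -15  -12  -84 ]
R3 <- R3 - (2)*R2:  [  0   0   6  -2  20 ]
R4 <- R4 - (-3)*R2:  [   0    0  -18    3  -66 ]
R4 <- R4 - (-3)*R3:  [  0   0   0  -3  -6 ]
Row echelon form:
[ -5  2  -1  -2  |  12 ]
[  0  3  -1   5  |   6 ]
[  0  0   6  -2  |  20 ]
[  0  0   0  -3  |  -6 ]
Back-substitution:
s = (-6) / -3 = 2
r = (20 - (-2)*(2)) / 6 = 4
q = (6 - (-1)*(4) - (5)*(2)) / 3 = 0
p = (12 - (2)*(0) - (-1)*(4) - (-2)*(2)) / -5 = -4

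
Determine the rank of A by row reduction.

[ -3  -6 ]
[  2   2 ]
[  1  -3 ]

Row reduction:
R2 <- R2 - (-2/3)*R1:  [  0  -2 ]
R3 <- R3 - (-1/3)*R1:  [  0  -5 ]
R3 <- R3 - (5/2)*R2:  [ 0  0 ]
Row echelon form:
[ -3  -6 ]
[  0  -2 ]
[  0   0 ]
Nonzero rows / pivot columns: 2

rank(A) = 2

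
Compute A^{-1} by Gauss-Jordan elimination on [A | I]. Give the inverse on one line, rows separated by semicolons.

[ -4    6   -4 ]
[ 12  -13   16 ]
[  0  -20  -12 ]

Gauss-Jordan on [A | I]:
R1 <- (1/-4)*R1:  [    1  -3/2     1  |  -1/4     0     0 ]
R2 <- R2 - (12)*R1:  [ 0  5  4  |  3  1  0 ]
R2 <- (1/5)*R2:  [   0    1  4/5  |  3/5  1/5    0 ]
R1 <- R1 - (-3/2)*R2:  [     1      0   11/5  |  13/20   3/10      0 ]
R3 <- R3 - (-20)*R2:  [  0   0   4  |  12   4   1 ]
R3 <- (1/4)*R3:  [   0    0    1  |    3    1  1/4 ]
R1 <- R1 - (11/5)*R3:  [       1        0        0  |  -119/20   -19/10   -11/20 ]
R2 <- R2 - (4/5)*R3:  [    0     1     0  |  -9/5  -3/5  -1/5 ]
Right block of [I | A^{-1}] is the inverse:
[ -119/20  -19/10  -11/20 ]
[    -9/5    -3/5    -1/5 ]
[       3       1     1/4 ]

inverse = [-119/20 -19/10 -11/20; -9/5 -3/5 -1/5; 3 1 1/4]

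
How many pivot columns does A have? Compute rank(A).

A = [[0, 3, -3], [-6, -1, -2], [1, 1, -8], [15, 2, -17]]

Row reduction:
R1 <-> R2   (pivot in column 1 was zero)
[ -6  -1   -2 ]
[  0   3   -3 ]
[  1   1   -8 ]
[ 15   2  -17 ]
R3 <- R3 - (-1/6)*R1:  [     0    5/6  -25/3 ]
R4 <- R4 - (-5/2)*R1:  [    0  -1/2   -22 ]
R3 <- R3 - (5/18)*R2:  [     0      0  -15/2 ]
R4 <- R4 - (-1/6)*R2:  [     0      0  -45/2 ]
R4 <- R4 - (3)*R3:  [ 0  0  0 ]
Row echelon form:
[ -6  -1     -2 ]
[  0   3     -3 ]
[  0   0  -15/2 ]
[  0   0      0 ]
Nonzero rows / pivot columns: 3

rank(A) = 3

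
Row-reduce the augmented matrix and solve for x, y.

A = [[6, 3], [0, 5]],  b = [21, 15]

(2, 3)

Forward elimination on [A|b]:
Row echelon form:
[ 6  3  |  21 ]
[ 0  5  |  15 ]
Back-substitution:
y = (15) / 5 = 3
x = (21 - (3)*(3)) / 6 = 2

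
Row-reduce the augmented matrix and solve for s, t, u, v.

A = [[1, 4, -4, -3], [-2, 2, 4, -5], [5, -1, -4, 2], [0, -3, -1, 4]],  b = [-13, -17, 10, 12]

Forward elimination on [A|b]:
R2 <- R2 - (-2)*R1:  [   0   10   -4  -11  -43 ]
R3 <- R3 - (5)*R1:  [   0  -21   16   17   75 ]
R3 <- R3 - (-21/10)*R2:  [       0        0     38/5   -61/10  -153/10 ]
R4 <- R4 - (-3/10)*R2:  [     0      0  -11/5   7/10  -9/10 ]
R4 <- R4 - (-11/38)*R3:  [       0        0        0   -81/76  -405/76 ]
Row echelon form:
[ 1   4    -4      -3  |      -13 ]
[ 0  10    -4     -11  |      -43 ]
[ 0   0  38/5  -61/10  |  -153/10 ]
[ 0   0     0  -81/76  |  -405/76 ]
Back-substitution:
v = (-405/76) / (-81/76) = 5
u = (-153/10 - (-61/10)*(5)) / (38/5) = 2
t = (-43 - (-4)*(2) - (-11)*(5)) / 10 = 2
s = (-13 - (4)*(2) - (-4)*(2) - (-3)*(5)) / 1 = 2

(2, 2, 2, 5)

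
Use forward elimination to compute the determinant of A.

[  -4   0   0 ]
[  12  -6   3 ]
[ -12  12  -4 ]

Forward elimination:
R2 <- R2 - (-3)*R1:  [  0  -6   3 ]
R3 <- R3 - (3)*R1:  [  0  12  -4 ]
R3 <- R3 - (-2)*R2:  [ 0  0  2 ]
Upper-triangular form:
[ -4   0  0 ]
[  0  -6  3 ]
[  0   0  2 ]
det(A) = (-1)^0 * (-4) * (-6) * (2) = 48  (0 row swaps -> sign +1)

det(A) = 48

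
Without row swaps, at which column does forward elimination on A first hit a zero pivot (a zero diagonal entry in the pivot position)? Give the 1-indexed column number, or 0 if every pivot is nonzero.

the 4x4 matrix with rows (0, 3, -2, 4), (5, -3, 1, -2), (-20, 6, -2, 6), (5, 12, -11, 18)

first zero-pivot column = 1

Naive forward elimination:
Pivot entry (1,1) is zero but row 2 has 5 in column 1 -> naive elimination stops; a row interchange (e.g. R1 <-> R2) would be required here.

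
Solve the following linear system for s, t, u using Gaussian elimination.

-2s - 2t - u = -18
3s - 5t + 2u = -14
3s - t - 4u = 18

(5, 5, -2)

Forward elimination on [A|b]:
R2 <- R2 - (-3/2)*R1:  [   0   -8  1/2  -41 ]
R3 <- R3 - (-3/2)*R1:  [     0     -4  -11/2     -9 ]
R3 <- R3 - (1/2)*R2:  [     0      0  -23/4   23/2 ]
Row echelon form:
[ -2  -2     -1  |   -18 ]
[  0  -8    1/2  |   -41 ]
[  0   0  -23/4  |  23/2 ]
Back-substitution:
u = (23/2) / (-23/4) = -2
t = (-41 - (1/2)*(-2)) / -8 = 5
s = (-18 - (-2)*(5) - (-1)*(-2)) / -2 = 5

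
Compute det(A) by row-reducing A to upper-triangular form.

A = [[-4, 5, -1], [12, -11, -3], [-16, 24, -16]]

Forward elimination:
R2 <- R2 - (-3)*R1:  [  0   4  -6 ]
R3 <- R3 - (4)*R1:  [   0    4  -12 ]
R3 <- R3 - (1)*R2:  [  0   0  -6 ]
Upper-triangular form:
[ -4  5  -1 ]
[  0  4  -6 ]
[  0  0  -6 ]
det(A) = (-1)^0 * (-4) * (4) * (-6) = 96  (0 row swaps -> sign +1)

det(A) = 96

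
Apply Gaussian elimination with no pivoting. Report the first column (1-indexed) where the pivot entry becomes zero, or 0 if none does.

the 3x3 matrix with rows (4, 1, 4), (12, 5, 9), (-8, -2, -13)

Naive forward elimination:
R2 <- R2 - (3)*R1:  [  0   2  -3 ]
R3 <- R3 - (-2)*R1:  [  0   0  -5 ]
All pivots nonzero; naive elimination completes without hitting a zero pivot.

first zero-pivot column = 0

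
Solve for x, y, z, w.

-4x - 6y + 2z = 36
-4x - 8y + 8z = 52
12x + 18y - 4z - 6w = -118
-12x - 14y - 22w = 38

(-1, -5, 1, 2)

Forward elimination on [A|b]:
R2 <- R2 - (1)*R1:  [  0  -2   6   0  16 ]
R3 <- R3 - (-3)*R1:  [   0    0    2   -6  -10 ]
R4 <- R4 - (3)*R1:  [   0    4   -6  -22  -70 ]
R4 <- R4 - (-2)*R2:  [   0    0    6  -22  -38 ]
R4 <- R4 - (3)*R3:  [  0   0   0  -4  -8 ]
Row echelon form:
[ -4  -6  2   0  |   36 ]
[  0  -2  6   0  |   16 ]
[  0   0  2  -6  |  -10 ]
[  0   0  0  -4  |   -8 ]
Back-substitution:
w = (-8) / -4 = 2
z = (-10 - (-6)*(2)) / 2 = 1
y = (16 - (6)*(1)) / -2 = -5
x = (36 - (-6)*(-5) - (2)*(1)) / -4 = -1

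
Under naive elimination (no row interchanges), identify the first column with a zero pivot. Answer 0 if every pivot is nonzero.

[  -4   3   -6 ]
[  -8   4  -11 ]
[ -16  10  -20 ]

first zero-pivot column = 0

Naive forward elimination:
R2 <- R2 - (2)*R1:  [  0  -2   1 ]
R3 <- R3 - (4)*R1:  [  0  -2   4 ]
R3 <- R3 - (1)*R2:  [ 0  0  3 ]
All pivots nonzero; naive elimination completes without hitting a zero pivot.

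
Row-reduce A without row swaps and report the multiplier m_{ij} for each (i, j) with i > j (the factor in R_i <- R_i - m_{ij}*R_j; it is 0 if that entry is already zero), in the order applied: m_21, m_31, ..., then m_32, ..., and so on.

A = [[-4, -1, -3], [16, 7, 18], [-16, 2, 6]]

Forward elimination:
R2 <- R2 - (-4)*R1:  [ 0  3  6 ]
R3 <- R3 - (4)*R1:  [  0   6  18 ]
R3 <- R3 - (2)*R2:  [ 0  0  6 ]
Multipliers (in order of application): m_{21} = -4, m_{31} = 4, m_{32} = 2

multipliers: -4, 4, 2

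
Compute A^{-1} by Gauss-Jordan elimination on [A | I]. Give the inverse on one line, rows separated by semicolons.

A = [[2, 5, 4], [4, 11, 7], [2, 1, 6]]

Gauss-Jordan on [A | I]:
R1 <- (1/2)*R1:  [   1  5/2    2  |  1/2    0    0 ]
R2 <- R2 - (4)*R1:  [  0   1  -1  |  -2   1   0 ]
R3 <- R3 - (2)*R1:  [  0  -4   2  |  -1   0   1 ]
R1 <- R1 - (5/2)*R2:  [    1     0   9/2  |  11/2  -5/2     0 ]
R3 <- R3 - (-4)*R2:  [  0   0  -2  |  -9   4   1 ]
R3 <- (1/-2)*R3:  [    0     0     1  |   9/2    -2  -1/2 ]
R1 <- R1 - (9/2)*R3:  [     1      0      0  |  -59/4   13/2    9/4 ]
R2 <- R2 - (-1)*R3:  [    0     1     0  |   5/2    -1  -1/2 ]
Right block of [I | A^{-1}] is the inverse:
[ -59/4  13/2   9/4 ]
[   5/2    -1  -1/2 ]
[   9/2    -2  -1/2 ]

inverse = [-59/4 13/2 9/4; 5/2 -1 -1/2; 9/2 -2 -1/2]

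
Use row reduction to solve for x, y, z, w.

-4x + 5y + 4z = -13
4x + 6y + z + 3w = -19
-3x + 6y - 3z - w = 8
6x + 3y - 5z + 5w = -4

(-1, -1, -3, -2)

Forward elimination on [A|b]:
R2 <- R2 - (-1)*R1:  [   0   11    5    3  -32 ]
R3 <- R3 - (3/4)*R1:  [    0   9/4    -6    -1  71/4 ]
R4 <- R4 - (-3/2)*R1:  [     0   21/2      1      5  -47/2 ]
R3 <- R3 - (9/44)*R2:  [       0        0  -309/44   -71/44  1069/44 ]
R4 <- R4 - (21/22)*R2:  [      0       0  -83/22   47/22  155/22 ]
R4 <- R4 - (166/309)*R3:  [         0          0          0    928/309  -1856/309 ]
Row echelon form:
[ -4   5        4        0  |        -13 ]
[  0  11        5        3  |        -32 ]
[  0   0  -309/44   -71/44  |    1069/44 ]
[  0   0        0  928/309  |  -1856/309 ]
Back-substitution:
w = (-1856/309) / (928/309) = -2
z = (1069/44 - (-71/44)*(-2)) / (-309/44) = -3
y = (-32 - (5)*(-3) - (3)*(-2)) / 11 = -1
x = (-13 - (5)*(-1) - (4)*(-3)) / -4 = -1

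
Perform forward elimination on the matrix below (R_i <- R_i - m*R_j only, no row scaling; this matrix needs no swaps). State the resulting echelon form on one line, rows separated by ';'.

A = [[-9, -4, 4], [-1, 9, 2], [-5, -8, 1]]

Forward elimination:
R2 <- R2 - (1/9)*R1:  [    0  85/9  14/9 ]
R3 <- R3 - (5/9)*R1:  [     0  -52/9  -11/9 ]
R3 <- R3 - (-52/85)*R2:  [      0       0  -23/85 ]
Row echelon form:
[ -9    -4       4 ]
[  0  85/9    14/9 ]
[  0     0  -23/85 ]

REF = [-9 -4 4; 0 85/9 14/9; 0 0 -23/85]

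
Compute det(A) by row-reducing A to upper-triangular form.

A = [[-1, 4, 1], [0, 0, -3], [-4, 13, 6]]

det(A) = 9

Forward elimination:
R3 <- R3 - (4)*R1:  [  0  -3   2 ]
R2 <-> R3   (pivot in column 2 was zero)
[ -1   4   1 ]
[  0  -3   2 ]
[  0   0  -3 ]
Upper-triangular form:
[ -1   4   1 ]
[  0  -3   2 ]
[  0   0  -3 ]
det(A) = (-1)^1 * (-1) * (-3) * (-3) = 9  (1 row swap -> sign -1)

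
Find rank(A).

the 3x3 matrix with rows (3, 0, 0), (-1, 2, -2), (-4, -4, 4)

Row reduction:
R2 <- R2 - (-1/3)*R1:  [  0   2  -2 ]
R3 <- R3 - (-4/3)*R1:  [  0  -4   4 ]
R3 <- R3 - (-2)*R2:  [ 0  0  0 ]
Row echelon form:
[ 3  0   0 ]
[ 0  2  -2 ]
[ 0  0   0 ]
Nonzero rows / pivot columns: 2

rank(A) = 2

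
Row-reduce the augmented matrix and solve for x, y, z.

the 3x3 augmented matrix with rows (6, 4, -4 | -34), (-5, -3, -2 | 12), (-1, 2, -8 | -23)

(-3, -1, 3)

Forward elimination on [A|b]:
R2 <- R2 - (-5/6)*R1:  [     0    1/3  -16/3  -49/3 ]
R3 <- R3 - (-1/6)*R1:  [     0    8/3  -26/3  -86/3 ]
R3 <- R3 - (8)*R2:  [   0    0   34  102 ]
Row echelon form:
[ 6    4     -4  |    -34 ]
[ 0  1/3  -16/3  |  -49/3 ]
[ 0    0     34  |    102 ]
Back-substitution:
z = (102) / 34 = 3
y = (-49/3 - (-16/3)*(3)) / (1/3) = -1
x = (-34 - (4)*(-1) - (-4)*(3)) / 6 = -3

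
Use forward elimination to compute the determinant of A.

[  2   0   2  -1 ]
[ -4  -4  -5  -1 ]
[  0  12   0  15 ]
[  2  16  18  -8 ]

det(A) = 120

Forward elimination:
R2 <- R2 - (-2)*R1:  [  0  -4  -1  -3 ]
R4 <- R4 - (1)*R1:  [  0  16  16  -7 ]
R3 <- R3 - (-3)*R2:  [  0   0  -3   6 ]
R4 <- R4 - (-4)*R2:  [   0    0   12  -19 ]
R4 <- R4 - (-4)*R3:  [ 0  0  0  5 ]
Upper-triangular form:
[ 2   0   2  -1 ]
[ 0  -4  -1  -3 ]
[ 0   0  -3   6 ]
[ 0   0   0   5 ]
det(A) = (-1)^0 * (2) * (-4) * (-3) * (5) = 120  (0 row swaps -> sign +1)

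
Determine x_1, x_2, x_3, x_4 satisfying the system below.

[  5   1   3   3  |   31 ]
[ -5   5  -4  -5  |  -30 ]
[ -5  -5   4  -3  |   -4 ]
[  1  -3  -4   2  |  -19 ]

Forward elimination on [A|b]:
R2 <- R2 - (-1)*R1:  [  0   6  -1  -2   1 ]
R3 <- R3 - (-1)*R1:  [  0  -4   7   0  27 ]
R4 <- R4 - (1/5)*R1:  [      0   -16/5   -23/5     7/5  -126/5 ]
R3 <- R3 - (-2/3)*R2:  [    0     0  19/3  -4/3  83/3 ]
R4 <- R4 - (-8/15)*R2:  [      0       0  -77/15     1/3   -74/3 ]
R4 <- R4 - (-77/95)*R3:  [       0        0        0   -71/95  -213/95 ]
Row echelon form:
[ 5  1     3       3  |       31 ]
[ 0  6    -1      -2  |        1 ]
[ 0  0  19/3    -4/3  |     83/3 ]
[ 0  0     0  -71/95  |  -213/95 ]
Back-substitution:
x_4 = (-213/95) / (-71/95) = 3
x_3 = (83/3 - (-4/3)*(3)) / (19/3) = 5
x_2 = (1 - (-1)*(5) - (-2)*(3)) / 6 = 2
x_1 = (31 - (1)*(2) - (3)*(5) - (3)*(3)) / 5 = 1

(1, 2, 5, 3)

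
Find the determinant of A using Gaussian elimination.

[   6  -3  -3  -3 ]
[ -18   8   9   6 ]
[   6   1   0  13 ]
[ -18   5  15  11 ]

Forward elimination:
R2 <- R2 - (-3)*R1:  [  0  -1   0  -3 ]
R3 <- R3 - (1)*R1:  [  0   4   3  16 ]
R4 <- R4 - (-3)*R1:  [  0  -4   6   2 ]
R3 <- R3 - (-4)*R2:  [ 0  0  3  4 ]
R4 <- R4 - (4)*R2:  [  0   0   6  14 ]
R4 <- R4 - (2)*R3:  [ 0  0  0  6 ]
Upper-triangular form:
[ 6  -3  -3  -3 ]
[ 0  -1   0  -3 ]
[ 0   0   3   4 ]
[ 0   0   0   6 ]
det(A) = (-1)^0 * (6) * (-1) * (3) * (6) = -108  (0 row swaps -> sign +1)

det(A) = -108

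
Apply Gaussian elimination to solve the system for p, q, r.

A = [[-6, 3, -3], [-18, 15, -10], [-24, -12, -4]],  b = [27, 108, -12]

Forward elimination on [A|b]:
R2 <- R2 - (3)*R1:  [  0   6  -1  27 ]
R3 <- R3 - (4)*R1:  [    0   -24     8  -120 ]
R3 <- R3 - (-4)*R2:  [   0    0    4  -12 ]
Row echelon form:
[ -6  3  -3  |   27 ]
[  0  6  -1  |   27 ]
[  0  0   4  |  -12 ]
Back-substitution:
r = (-12) / 4 = -3
q = (27 - (-1)*(-3)) / 6 = 4
p = (27 - (3)*(4) - (-3)*(-3)) / -6 = -1

(-1, 4, -3)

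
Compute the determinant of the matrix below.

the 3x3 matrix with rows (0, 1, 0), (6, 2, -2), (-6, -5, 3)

det(A) = -6

Forward elimination:
R1 <-> R2   (pivot in column 1 was zero)
[  6   2  -2 ]
[  0   1   0 ]
[ -6  -5   3 ]
R3 <- R3 - (-1)*R1:  [  0  -3   1 ]
R3 <- R3 - (-3)*R2:  [ 0  0  1 ]
Upper-triangular form:
[ 6  2  -2 ]
[ 0  1   0 ]
[ 0  0   1 ]
det(A) = (-1)^1 * (6) * (1) * (1) = -6  (1 row swap -> sign -1)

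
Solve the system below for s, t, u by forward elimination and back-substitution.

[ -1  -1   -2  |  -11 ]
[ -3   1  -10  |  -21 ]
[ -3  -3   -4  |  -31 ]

(5, 4, 1)

Forward elimination on [A|b]:
R2 <- R2 - (3)*R1:  [  0   4  -4  12 ]
R3 <- R3 - (3)*R1:  [ 0  0  2  2 ]
Row echelon form:
[ -1  -1  -2  |  -11 ]
[  0   4  -4  |   12 ]
[  0   0   2  |    2 ]
Back-substitution:
u = (2) / 2 = 1
t = (12 - (-4)*(1)) / 4 = 4
s = (-11 - (-1)*(4) - (-2)*(1)) / -1 = 5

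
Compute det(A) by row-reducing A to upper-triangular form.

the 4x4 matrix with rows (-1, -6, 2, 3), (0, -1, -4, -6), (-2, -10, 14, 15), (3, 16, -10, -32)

Forward elimination:
R3 <- R3 - (2)*R1:  [  0   2  10   9 ]
R4 <- R4 - (-3)*R1:  [   0   -2   -4  -23 ]
R3 <- R3 - (-2)*R2:  [  0   0   2  -3 ]
R4 <- R4 - (2)*R2:  [   0    0    4  -11 ]
R4 <- R4 - (2)*R3:  [  0   0   0  -5 ]
Upper-triangular form:
[ -1  -6   2   3 ]
[  0  -1  -4  -6 ]
[  0   0   2  -3 ]
[  0   0   0  -5 ]
det(A) = (-1)^0 * (-1) * (-1) * (2) * (-5) = -10  (0 row swaps -> sign +1)

det(A) = -10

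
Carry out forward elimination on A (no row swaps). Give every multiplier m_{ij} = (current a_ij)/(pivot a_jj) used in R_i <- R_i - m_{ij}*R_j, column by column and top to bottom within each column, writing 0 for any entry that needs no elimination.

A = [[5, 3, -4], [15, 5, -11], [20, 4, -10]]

multipliers: 3, 4, 2

Forward elimination:
R2 <- R2 - (3)*R1:  [  0  -4   1 ]
R3 <- R3 - (4)*R1:  [  0  -8   6 ]
R3 <- R3 - (2)*R2:  [ 0  0  4 ]
Multipliers (in order of application): m_{21} = 3, m_{31} = 4, m_{32} = 2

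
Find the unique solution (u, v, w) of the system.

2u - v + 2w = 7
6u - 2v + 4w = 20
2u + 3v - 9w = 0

(3, 1, 1)

Forward elimination on [A|b]:
R2 <- R2 - (3)*R1:  [  0   1  -2  -1 ]
R3 <- R3 - (1)*R1:  [   0    4  -11   -7 ]
R3 <- R3 - (4)*R2:  [  0   0  -3  -3 ]
Row echelon form:
[ 2  -1   2  |   7 ]
[ 0   1  -2  |  -1 ]
[ 0   0  -3  |  -3 ]
Back-substitution:
w = (-3) / -3 = 1
v = (-1 - (-2)*(1)) / 1 = 1
u = (7 - (-1)*(1) - (2)*(1)) / 2 = 3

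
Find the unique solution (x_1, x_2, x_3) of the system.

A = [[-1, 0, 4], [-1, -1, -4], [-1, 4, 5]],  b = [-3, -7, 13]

(3, 4, 0)

Forward elimination on [A|b]:
R2 <- R2 - (1)*R1:  [  0  -1  -8  -4 ]
R3 <- R3 - (1)*R1:  [  0   4   1  16 ]
R3 <- R3 - (-4)*R2:  [   0    0  -31    0 ]
Row echelon form:
[ -1   0    4  |  -3 ]
[  0  -1   -8  |  -4 ]
[  0   0  -31  |   0 ]
Back-substitution:
x_3 = (0) / -31 = 0
x_2 = (-4 - (-8)*(0)) / -1 = 4
x_1 = (-3 - (4)*(0)) / -1 = 3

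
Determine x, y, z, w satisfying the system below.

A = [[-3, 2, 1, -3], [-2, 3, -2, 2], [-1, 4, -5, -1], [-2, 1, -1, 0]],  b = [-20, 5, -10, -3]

Forward elimination on [A|b]:
R2 <- R2 - (2/3)*R1:  [    0   5/3  -8/3     4  55/3 ]
R3 <- R3 - (1/3)*R1:  [     0   10/3  -16/3      0  -10/3 ]
R4 <- R4 - (2/3)*R1:  [    0  -1/3  -5/3     2  31/3 ]
R3 <- R3 - (2)*R2:  [   0    0    0   -8  -40 ]
R4 <- R4 - (-1/5)*R2:  [     0      0  -11/5   14/5     14 ]
R3 <-> R4   (pivot in column 3 was zero)
[ -3    2      1    -3   -20 ]
[  0  5/3   -8/3     4  55/3 ]
[  0    0  -11/5  14/5    14 ]
[  0    0      0    -8   -40 ]
Row echelon form:
[ -3    2      1    -3  |   -20 ]
[  0  5/3   -8/3     4  |  55/3 ]
[  0    0  -11/5  14/5  |    14 ]
[  0    0      0    -8  |   -40 ]
Back-substitution:
w = (-40) / -8 = 5
z = (14 - (14/5)*(5)) / (-11/5) = 0
y = (55/3 - (-8/3)*(0) - (4)*(5)) / (5/3) = -1
x = (-20 - (2)*(-1) - (1)*(0) - (-3)*(5)) / -3 = 1

(1, -1, 0, 5)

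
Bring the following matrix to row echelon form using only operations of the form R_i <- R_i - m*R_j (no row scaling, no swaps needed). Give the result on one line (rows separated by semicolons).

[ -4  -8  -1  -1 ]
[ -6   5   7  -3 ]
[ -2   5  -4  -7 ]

Forward elimination:
R2 <- R2 - (3/2)*R1:  [    0    17  17/2  -3/2 ]
R3 <- R3 - (1/2)*R1:  [     0      9   -7/2  -13/2 ]
R3 <- R3 - (9/17)*R2:  [      0       0      -8  -97/17 ]
Row echelon form:
[ -4  -8    -1      -1 ]
[  0  17  17/2    -3/2 ]
[  0   0    -8  -97/17 ]

REF = [-4 -8 -1 -1; 0 17 17/2 -3/2; 0 0 -8 -97/17]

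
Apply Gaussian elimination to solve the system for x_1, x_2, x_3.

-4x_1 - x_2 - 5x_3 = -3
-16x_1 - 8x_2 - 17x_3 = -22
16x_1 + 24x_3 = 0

(3, 1, -2)

Forward elimination on [A|b]:
R2 <- R2 - (4)*R1:  [   0   -4    3  -10 ]
R3 <- R3 - (-4)*R1:  [   0   -4    4  -12 ]
R3 <- R3 - (1)*R2:  [  0   0   1  -2 ]
Row echelon form:
[ -4  -1  -5  |   -3 ]
[  0  -4   3  |  -10 ]
[  0   0   1  |   -2 ]
Back-substitution:
x_3 = (-2) / 1 = -2
x_2 = (-10 - (3)*(-2)) / -4 = 1
x_1 = (-3 - (-1)*(1) - (-5)*(-2)) / -4 = 3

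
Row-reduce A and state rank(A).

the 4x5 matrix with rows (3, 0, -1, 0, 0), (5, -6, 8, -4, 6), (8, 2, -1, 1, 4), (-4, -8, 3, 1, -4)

Row reduction:
R2 <- R2 - (5/3)*R1:  [    0    -6  29/3    -4     6 ]
R3 <- R3 - (8/3)*R1:  [   0    2  5/3    1    4 ]
R4 <- R4 - (-4/3)*R1:  [   0   -8  5/3    1   -4 ]
R3 <- R3 - (-1/3)*R2:  [    0     0  44/9  -1/3     6 ]
R4 <- R4 - (4/3)*R2:  [      0       0  -101/9    19/3     -12 ]
R4 <- R4 - (-101/44)*R3:  [      0       0       0  245/44   39/22 ]
Row echelon form:
[ 3   0    -1       0      0 ]
[ 0  -6  29/3      -4      6 ]
[ 0   0  44/9    -1/3      6 ]
[ 0   0     0  245/44  39/22 ]
Nonzero rows / pivot columns: 4

rank(A) = 4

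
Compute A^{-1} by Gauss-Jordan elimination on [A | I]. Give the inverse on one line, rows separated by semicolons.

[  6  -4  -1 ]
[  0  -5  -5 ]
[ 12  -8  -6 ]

Gauss-Jordan on [A | I]:
R1 <- (1/6)*R1:  [    1  -2/3  -1/6  |   1/6     0     0 ]
R3 <- R3 - (12)*R1:  [  0   0  -4  |  -2   0   1 ]
R2 <- (1/-5)*R2:  [    0     1     1  |     0  -1/5     0 ]
R1 <- R1 - (-2/3)*R2:  [     1      0    1/2  |    1/6  -2/15      0 ]
R3 <- (1/-4)*R3:  [    0     0     1  |   1/2     0  -1/4 ]
R1 <- R1 - (1/2)*R3:  [     1      0      0  |  -1/12  -2/15    1/8 ]
R2 <- R2 - (1)*R3:  [    0     1     0  |  -1/2  -1/5   1/4 ]
Right block of [I | A^{-1}] is the inverse:
[ -1/12  -2/15   1/8 ]
[  -1/2   -1/5   1/4 ]
[   1/2      0  -1/4 ]

inverse = [-1/12 -2/15 1/8; -1/2 -1/5 1/4; 1/2 0 -1/4]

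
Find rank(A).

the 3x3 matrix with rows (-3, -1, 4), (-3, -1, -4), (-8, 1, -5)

rank(A) = 3

Row reduction:
R2 <- R2 - (1)*R1:  [  0   0  -8 ]
R3 <- R3 - (8/3)*R1:  [     0   11/3  -47/3 ]
R2 <-> R3   (pivot in column 2 was zero)
[ -3    -1      4 ]
[  0  11/3  -47/3 ]
[  0     0     -8 ]
Row echelon form:
[ -3    -1      4 ]
[  0  11/3  -47/3 ]
[  0     0     -8 ]
Nonzero rows / pivot columns: 3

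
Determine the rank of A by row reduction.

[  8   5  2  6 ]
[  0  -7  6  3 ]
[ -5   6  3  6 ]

Row reduction:
R3 <- R3 - (-5/8)*R1:  [    0  73/8  17/4  39/4 ]
R3 <- R3 - (-73/56)*R2:  [      0       0  169/14  765/56 ]
Row echelon form:
[ 8   5       2       6 ]
[ 0  -7       6       3 ]
[ 0   0  169/14  765/56 ]
Nonzero rows / pivot columns: 3

rank(A) = 3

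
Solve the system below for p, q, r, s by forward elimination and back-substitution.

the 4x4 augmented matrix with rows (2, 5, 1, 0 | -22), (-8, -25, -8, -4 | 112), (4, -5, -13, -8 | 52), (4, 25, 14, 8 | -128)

Forward elimination on [A|b]:
R2 <- R2 - (-4)*R1:  [  0  -5  -4  -4  24 ]
R3 <- R3 - (2)*R1:  [   0  -15  -15   -8   96 ]
R4 <- R4 - (2)*R1:  [   0   15   12    8  -84 ]
R3 <- R3 - (3)*R2:  [  0   0  -3   4  24 ]
R4 <- R4 - (-3)*R2:  [   0    0    0   -4  -12 ]
Row echelon form:
[ 2   5   1   0  |  -22 ]
[ 0  -5  -4  -4  |   24 ]
[ 0   0  -3   4  |   24 ]
[ 0   0   0  -4  |  -12 ]
Back-substitution:
s = (-12) / -4 = 3
r = (24 - (4)*(3)) / -3 = -4
q = (24 - (-4)*(-4) - (-4)*(3)) / -5 = -4
p = (-22 - (5)*(-4) - (1)*(-4)) / 2 = 1

(1, -4, -4, 3)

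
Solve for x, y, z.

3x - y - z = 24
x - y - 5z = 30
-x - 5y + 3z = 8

Forward elimination on [A|b]:
R2 <- R2 - (1/3)*R1:  [     0   -2/3  -14/3     22 ]
R3 <- R3 - (-1/3)*R1:  [     0  -16/3    8/3     16 ]
R3 <- R3 - (8)*R2:  [    0     0    40  -160 ]
Row echelon form:
[ 3    -1     -1  |    24 ]
[ 0  -2/3  -14/3  |    22 ]
[ 0     0     40  |  -160 ]
Back-substitution:
z = (-160) / 40 = -4
y = (22 - (-14/3)*(-4)) / (-2/3) = -5
x = (24 - (-1)*(-5) - (-1)*(-4)) / 3 = 5

(5, -5, -4)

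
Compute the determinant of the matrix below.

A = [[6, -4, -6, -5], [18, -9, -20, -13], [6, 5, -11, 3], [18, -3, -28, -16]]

det(A) = 18

Forward elimination:
R2 <- R2 - (3)*R1:  [  0   3  -2   2 ]
R3 <- R3 - (1)*R1:  [  0   9  -5   8 ]
R4 <- R4 - (3)*R1:  [   0    9  -10   -1 ]
R3 <- R3 - (3)*R2:  [ 0  0  1  2 ]
R4 <- R4 - (3)*R2:  [  0   0  -4  -7 ]
R4 <- R4 - (-4)*R3:  [ 0  0  0  1 ]
Upper-triangular form:
[ 6  -4  -6  -5 ]
[ 0   3  -2   2 ]
[ 0   0   1   2 ]
[ 0   0   0   1 ]
det(A) = (-1)^0 * (6) * (3) * (1) * (1) = 18  (0 row swaps -> sign +1)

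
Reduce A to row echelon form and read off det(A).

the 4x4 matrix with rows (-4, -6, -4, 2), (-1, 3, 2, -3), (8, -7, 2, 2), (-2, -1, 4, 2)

det(A) = -1044

Forward elimination:
R2 <- R2 - (1/4)*R1:  [    0   9/2     3  -7/2 ]
R3 <- R3 - (-2)*R1:  [   0  -19   -6    6 ]
R4 <- R4 - (1/2)*R1:  [ 0  2  6  1 ]
R3 <- R3 - (-38/9)*R2:  [     0      0   20/3  -79/9 ]
R4 <- R4 - (4/9)*R2:  [    0     0  14/3  23/9 ]
R4 <- R4 - (7/10)*R3:  [     0      0      0  87/10 ]
Upper-triangular form:
[ -4   -6    -4      2 ]
[  0  9/2     3   -7/2 ]
[  0    0  20/3  -79/9 ]
[  0    0     0  87/10 ]
det(A) = (-1)^0 * (-4) * (9/2) * (20/3) * (87/10) = -1044  (0 row swaps -> sign +1)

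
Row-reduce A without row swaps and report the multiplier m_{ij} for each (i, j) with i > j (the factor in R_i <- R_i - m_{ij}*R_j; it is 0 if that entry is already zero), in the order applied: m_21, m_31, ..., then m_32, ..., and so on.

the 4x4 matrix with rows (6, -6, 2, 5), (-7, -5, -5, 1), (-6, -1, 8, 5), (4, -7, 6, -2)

multipliers: -7/6, -1, 2/3, 7/12, 1/4, 6/13

Forward elimination:
R2 <- R2 - (-7/6)*R1:  [    0   -12  -8/3  41/6 ]
R3 <- R3 - (-1)*R1:  [  0  -7  10  10 ]
R4 <- R4 - (2/3)*R1:  [     0     -3   14/3  -16/3 ]
R3 <- R3 - (7/12)*R2:  [      0       0   104/9  433/72 ]
R4 <- R4 - (1/4)*R2:  [       0        0     16/3  -169/24 ]
R4 <- R4 - (6/13)*R3:  [         0          0          0  -1021/104 ]
Multipliers (in order of application): m_{21} = -7/6, m_{31} = -1, m_{41} = 2/3, m_{32} = 7/12, m_{42} = 1/4, m_{43} = 6/13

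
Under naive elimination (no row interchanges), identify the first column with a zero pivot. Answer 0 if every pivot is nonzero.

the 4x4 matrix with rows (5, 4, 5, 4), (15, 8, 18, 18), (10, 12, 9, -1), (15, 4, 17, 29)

Naive forward elimination:
R2 <- R2 - (3)*R1:  [  0  -4   3   6 ]
R3 <- R3 - (2)*R1:  [  0   4  -1  -9 ]
R4 <- R4 - (3)*R1:  [  0  -8   2  17 ]
R3 <- R3 - (-1)*R2:  [  0   0   2  -3 ]
R4 <- R4 - (2)*R2:  [  0   0  -4   5 ]
R4 <- R4 - (-2)*R3:  [  0   0   0  -1 ]
All pivots nonzero; naive elimination completes without hitting a zero pivot.

first zero-pivot column = 0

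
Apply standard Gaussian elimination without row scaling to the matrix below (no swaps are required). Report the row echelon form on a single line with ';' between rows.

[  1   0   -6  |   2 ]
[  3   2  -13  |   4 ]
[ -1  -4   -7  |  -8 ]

Forward elimination:
R2 <- R2 - (3)*R1:  [  0   2   5  -2 ]
R3 <- R3 - (-1)*R1:  [   0   -4  -13   -6 ]
R3 <- R3 - (-2)*R2:  [   0    0   -3  -10 ]
Row echelon form:
[ 1  0  -6  |    2 ]
[ 0  2   5  |   -2 ]
[ 0  0  -3  |  -10 ]

REF = [1 0 -6 2; 0 2 5 -2; 0 0 -3 -10]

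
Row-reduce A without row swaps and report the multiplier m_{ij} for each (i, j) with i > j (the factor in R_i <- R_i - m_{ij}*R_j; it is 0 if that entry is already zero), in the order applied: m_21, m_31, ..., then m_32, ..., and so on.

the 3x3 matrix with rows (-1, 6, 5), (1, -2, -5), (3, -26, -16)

Forward elimination:
R2 <- R2 - (-1)*R1:  [ 0  4  0 ]
R3 <- R3 - (-3)*R1:  [  0  -8  -1 ]
R3 <- R3 - (-2)*R2:  [  0   0  -1 ]
Multipliers (in order of application): m_{21} = -1, m_{31} = -3, m_{32} = -2

multipliers: -1, -3, -2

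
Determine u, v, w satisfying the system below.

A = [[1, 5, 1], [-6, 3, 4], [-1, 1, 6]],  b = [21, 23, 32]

Forward elimination on [A|b]:
R2 <- R2 - (-6)*R1:  [   0   33   10  149 ]
R3 <- R3 - (-1)*R1:  [  0   6   7  53 ]
R3 <- R3 - (2/11)*R2:  [      0       0   57/11  285/11 ]
Row echelon form:
[ 1   5      1  |      21 ]
[ 0  33     10  |     149 ]
[ 0   0  57/11  |  285/11 ]
Back-substitution:
w = (285/11) / (57/11) = 5
v = (149 - (10)*(5)) / 33 = 3
u = (21 - (5)*(3) - (1)*(5)) / 1 = 1

(1, 3, 5)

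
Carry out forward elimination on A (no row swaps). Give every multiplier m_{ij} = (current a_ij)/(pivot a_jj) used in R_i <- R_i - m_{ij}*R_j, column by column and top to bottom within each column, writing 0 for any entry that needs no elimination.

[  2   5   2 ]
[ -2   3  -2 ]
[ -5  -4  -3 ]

multipliers: -1, -5/2, 17/16

Forward elimination:
R2 <- R2 - (-1)*R1:  [ 0  8  0 ]
R3 <- R3 - (-5/2)*R1:  [    0  17/2     2 ]
R3 <- R3 - (17/16)*R2:  [ 0  0  2 ]
Multipliers (in order of application): m_{21} = -1, m_{31} = -5/2, m_{32} = 17/16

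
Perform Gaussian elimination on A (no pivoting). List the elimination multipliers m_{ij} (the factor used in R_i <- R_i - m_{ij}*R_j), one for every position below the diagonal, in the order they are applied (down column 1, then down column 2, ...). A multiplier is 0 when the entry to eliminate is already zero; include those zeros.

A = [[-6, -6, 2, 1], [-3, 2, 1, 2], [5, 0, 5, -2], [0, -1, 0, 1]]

Forward elimination:
R2 <- R2 - (1/2)*R1:  [   0    5    0  3/2 ]
R3 <- R3 - (-5/6)*R1:  [    0    -5  20/3  -7/6 ]
R4: entry in column 1 is already 0 -> m_{41} = 0 (no row operation needed)
R3 <- R3 - (-1)*R2:  [    0     0  20/3   1/3 ]
R4 <- R4 - (-1/5)*R2:  [     0      0      0  13/10 ]
R4: entry in column 3 is already 0 -> m_{43} = 0 (no row operation needed)
Multipliers (in order of application): m_{21} = 1/2, m_{31} = -5/6, m_{41} = 0, m_{32} = -1, m_{42} = -1/5, m_{43} = 0

multipliers: 1/2, -5/6, 0, -1, -1/5, 0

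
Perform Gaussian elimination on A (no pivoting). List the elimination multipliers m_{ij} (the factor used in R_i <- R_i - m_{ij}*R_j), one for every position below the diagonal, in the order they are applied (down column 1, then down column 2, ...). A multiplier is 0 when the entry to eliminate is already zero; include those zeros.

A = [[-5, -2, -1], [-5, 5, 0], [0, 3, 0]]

Forward elimination:
R2 <- R2 - (1)*R1:  [ 0  7  1 ]
R3: entry in column 1 is already 0 -> m_{31} = 0 (no row operation needed)
R3 <- R3 - (3/7)*R2:  [    0     0  -3/7 ]
Multipliers (in order of application): m_{21} = 1, m_{31} = 0, m_{32} = 3/7

multipliers: 1, 0, 3/7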